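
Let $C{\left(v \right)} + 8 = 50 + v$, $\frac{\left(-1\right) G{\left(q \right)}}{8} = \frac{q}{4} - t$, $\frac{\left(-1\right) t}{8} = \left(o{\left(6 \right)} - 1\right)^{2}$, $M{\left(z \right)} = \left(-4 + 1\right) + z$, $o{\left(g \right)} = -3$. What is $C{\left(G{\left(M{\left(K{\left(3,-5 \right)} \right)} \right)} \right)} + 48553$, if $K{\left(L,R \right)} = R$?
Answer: $47587$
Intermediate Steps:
$M{\left(z \right)} = -3 + z$
$t = -128$ ($t = - 8 \left(-3 - 1\right)^{2} = - 8 \left(-4\right)^{2} = \left(-8\right) 16 = -128$)
$G{\left(q \right)} = -1024 - 2 q$ ($G{\left(q \right)} = - 8 \left(\frac{q}{4} - -128\right) = - 8 \left(q \frac{1}{4} + 128\right) = - 8 \left(\frac{q}{4} + 128\right) = - 8 \left(128 + \frac{q}{4}\right) = -1024 - 2 q$)
$C{\left(v \right)} = 42 + v$ ($C{\left(v \right)} = -8 + \left(50 + v\right) = 42 + v$)
$C{\left(G{\left(M{\left(K{\left(3,-5 \right)} \right)} \right)} \right)} + 48553 = \left(42 - \left(1024 + 2 \left(-3 - 5\right)\right)\right) + 48553 = \left(42 - 1008\right) + 48553 = -966 + 48553 = 47587$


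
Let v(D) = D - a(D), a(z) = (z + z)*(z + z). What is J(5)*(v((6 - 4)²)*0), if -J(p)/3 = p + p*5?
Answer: 0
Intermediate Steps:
a(z) = 4*z² (a(z) = (2*z)*(2*z) = 4*z²)
J(p) = -18*p (J(p) = -3*(p + p*5) = -3*(p + 5*p) = -18*p)
v(D) = D - 4*D²
J(5)*(v((6 - 4)²)*0) = (-18*5)*(((6 - 4)²*(1 - 4*(6 - 4)²))*0) = -90*2²*(1 - 4*2²)*0 = -90*4*(1 - 4*4)*0 = -90*4*(1 - 16)*0 = -90*4*(-15)*0 = -(-5400)*0 = -90*0 = 0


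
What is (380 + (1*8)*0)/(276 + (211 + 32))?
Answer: 380/519 ≈ 0.73218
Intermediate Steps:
(380 + (1*8)*0)/(276 + (211 + 32)) = (380 + 8*0)/(276 + 243) = (380 + 0)/519 = 380*(1/519) = 380/519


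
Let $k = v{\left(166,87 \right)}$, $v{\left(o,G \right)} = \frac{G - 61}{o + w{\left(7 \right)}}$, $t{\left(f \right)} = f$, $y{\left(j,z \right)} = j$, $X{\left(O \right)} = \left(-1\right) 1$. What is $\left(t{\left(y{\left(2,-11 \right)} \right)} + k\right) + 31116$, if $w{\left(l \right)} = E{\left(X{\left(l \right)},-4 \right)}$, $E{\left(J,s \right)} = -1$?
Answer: $\frac{5134496}{165} \approx 31118.0$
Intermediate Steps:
$X{\left(O \right)} = -1$
$w{\left(l \right)} = -1$
$v{\left(o,G \right)} = \frac{-61 + G}{-1 + o}$ ($v{\left(o,G \right)} = \frac{G - 61}{o - 1} = \frac{-61 + G}{-1 + o}$)
$k = \frac{26}{165}$ ($k = \frac{-61 + 87}{-1 + 166} = \frac{1}{165} \cdot 26 = \frac{26}{165} \approx 0.15758$)
$\left(t{\left(y{\left(2,-11 \right)} \right)} + k\right) + 31116 = \left(2 + \frac{26}{165}\right) + 31116 = \frac{356}{165} + 31116 = \frac{5134496}{165}$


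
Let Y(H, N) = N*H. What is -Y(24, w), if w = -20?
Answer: 480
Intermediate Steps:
Y(H, N) = H*N
-Y(24, w) = -24*(-20) = -1*(-480) = 480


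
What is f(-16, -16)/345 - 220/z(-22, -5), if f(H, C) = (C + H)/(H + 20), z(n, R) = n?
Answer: 3442/345 ≈ 9.9768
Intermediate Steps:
f(H, C) = (C + H)/(20 + H)
f(-16, -16)/345 - 220/z(-22, -5) = ((-16 - 16)/(20 - 16))/345 - 220/(-22) = (-32/4)*(1/345) - 220*(-1/22) = ((¼)*(-32))*(1/345) + 10 = -8*1/345 + 10 = -8/345 + 10 = 3442/345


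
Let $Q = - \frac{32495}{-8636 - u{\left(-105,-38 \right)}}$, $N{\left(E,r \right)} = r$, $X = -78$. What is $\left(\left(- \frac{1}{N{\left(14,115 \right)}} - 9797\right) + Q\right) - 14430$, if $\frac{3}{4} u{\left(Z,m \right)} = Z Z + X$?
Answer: $- \frac{64723077667}{2671680} \approx -24226.0$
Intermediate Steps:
$u{\left(Z,m \right)} = -104 + \frac{4 Z^{2}}{3}$ ($u{\left(Z,m \right)} = \frac{4 \left(Z Z - 78\right)}{3} = \frac{4 \left(Z^{2} - 78\right)}{3} = \frac{4 \left(-78 + Z^{2}\right)}{3} = -104 + \frac{4 Z^{2}}{3}$)
$Q = \frac{32495}{23232}$ ($Q = - \frac{32495}{-8636 - \left(-104 + \frac{4 \left(-105\right)^{2}}{3}\right)} = - \frac{32495}{-8636 - \left(-104 + \frac{4}{3} \cdot 11025\right)} = - \frac{32495}{-8636 - \left(-104 + 14700\right)} = - \frac{32495}{-8636 - 14596} = - \frac{32495}{-23232} = \left(-32495\right) \left(- \frac{1}{23232}\right) = \frac{32495}{23232} \approx 1.3987$)
$\left(\left(- \frac{1}{N{\left(14,115 \right)}} - 9797\right) + Q\right) - 14430 = \left(\left(- \frac{1}{115} - 9797\right) + \frac{32495}{23232}\right) - 14430 = \left(- \frac{1126656}{115} + \frac{32495}{23232}\right) - 14430 = - \frac{26170735267}{2671680} - 14430 = - \frac{64723077667}{2671680}$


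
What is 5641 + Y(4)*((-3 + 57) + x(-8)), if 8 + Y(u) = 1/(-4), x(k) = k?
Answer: 10523/2 ≈ 5261.5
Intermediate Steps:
Y(u) = -33/4 (Y(u) = -8 + 1/(-4) = -8 - ¼ = -33/4)
5641 + Y(4)*((-3 + 57) + x(-8)) = 5641 - 33*((-3 + 57) - 8)/4 = 5641 - 33*(54 - 8)/4 = 5641 - 33/4*46 = 5641 - 759/2 = 10523/2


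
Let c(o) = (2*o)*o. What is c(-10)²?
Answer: 40000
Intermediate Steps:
c(o) = 2*o²
c(-10)² = (2*(-10)²)² = (2*100)² = 200² = 40000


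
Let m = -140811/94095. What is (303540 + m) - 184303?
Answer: 219989504/1845 ≈ 1.1924e+5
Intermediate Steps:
m = -2761/1845 (m = -140811*1/94095 = -2761/1845 ≈ -1.4965)
(303540 + m) - 184303 = (303540 - 2761/1845) - 184303 = 560028539/1845 - 184303 = 219989504/1845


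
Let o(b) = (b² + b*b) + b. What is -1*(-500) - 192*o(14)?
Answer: -77452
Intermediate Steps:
o(b) = b + 2*b² (o(b) = (b² + b²) + b = 2*b² + b = b + 2*b²)
-1*(-500) - 192*o(14) = -1*(-500) - 2688*(1 + 2*14) = 500 - 2688*(1 + 28) = 500 - 2688*29 = 500 - 192*406 = 500 - 77952 = -77452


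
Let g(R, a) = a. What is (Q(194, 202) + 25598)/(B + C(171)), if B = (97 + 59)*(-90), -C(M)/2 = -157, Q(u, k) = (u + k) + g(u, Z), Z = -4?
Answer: -12995/6863 ≈ -1.8935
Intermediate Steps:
Q(u, k) = -4 + k + u (Q(u, k) = (u + k) - 4 = (k + u) - 4 = -4 + k + u)
C(M) = 314 (C(M) = -2*(-157) = 314)
B = -14040 (B = 156*(-90) = -14040)
(Q(194, 202) + 25598)/(B + C(171)) = ((-4 + 202 + 194) + 25598)/(-14040 + 314) = (392 + 25598)/(-13726) = 25990*(-1/13726) = -12995/6863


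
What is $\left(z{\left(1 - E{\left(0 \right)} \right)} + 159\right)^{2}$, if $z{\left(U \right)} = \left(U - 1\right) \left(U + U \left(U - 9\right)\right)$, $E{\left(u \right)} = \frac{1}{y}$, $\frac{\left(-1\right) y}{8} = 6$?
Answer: $\frac{308624540050369}{12230590464} \approx 25234.0$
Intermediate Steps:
$y = -48$ ($y = \left(-8\right) 6 = -48$)
$E{\left(u \right)} = - \frac{1}{48}$ ($E{\left(u \right)} = \frac{1}{-48} = - \frac{1}{48}$)
$z{\left(U \right)} = \left(-1 + U\right) \left(U + U \left(-9 + U\right)\right)$
$\left(z{\left(1 - E{\left(0 \right)} \right)} + 159\right)^{2} = \left(\left(1 - - \frac{1}{48}\right) \left(8 + \left(1 - - \frac{1}{48}\right)^{2} - 9 \left(1 - - \frac{1}{48}\right)\right) + 159\right)^{2} = \left(\left(1 + \frac{1}{48}\right) \left(8 + \left(1 + \frac{1}{48}\right)^{2} - 9 \left(1 + \frac{1}{48}\right)\right) + 159\right)^{2} = \left(\frac{49 \left(8 + \left(\frac{49}{48}\right)^{2} - \frac{147}{16}\right)}{48} + 159\right)^{2} = \left(\frac{49 \left(8 + \frac{2401}{2304} - \frac{147}{16}\right)}{48} + 159\right)^{2} = \left(\frac{49}{48} \left(- \frac{335}{2304}\right) + 159\right)^{2} = \left(- \frac{16415}{110592} + 159\right)^{2} = \left(\frac{17567713}{110592}\right)^{2} = \frac{308624540050369}{12230590464}$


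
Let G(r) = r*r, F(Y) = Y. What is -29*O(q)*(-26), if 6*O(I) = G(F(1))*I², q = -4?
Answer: 6032/3 ≈ 2010.7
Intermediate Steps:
G(r) = r²
O(I) = I²/6 (O(I) = (1²*I²)/6 = (1*I²)/6 = I²/6)
-29*O(q)*(-26) = -29*(-4)²/6*(-26) = -29*16/6*(-26) = -29*8/3*(-26) = -232/3*(-26) = 6032/3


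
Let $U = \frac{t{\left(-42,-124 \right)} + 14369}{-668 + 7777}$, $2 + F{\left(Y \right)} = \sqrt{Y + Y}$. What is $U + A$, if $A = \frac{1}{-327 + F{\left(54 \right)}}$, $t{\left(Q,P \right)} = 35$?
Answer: $\frac{1555208871}{768717497} - \frac{6 \sqrt{3}}{108133} \approx 2.023$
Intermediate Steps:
$F{\left(Y \right)} = -2 + \sqrt{2} \sqrt{Y}$ ($F{\left(Y \right)} = -2 + \sqrt{Y + Y} = -2 + \sqrt{2 Y} = -2 + \sqrt{2} \sqrt{Y}$)
$U = \frac{14404}{7109}$ ($U = \frac{35 + 14369}{-668 + 7777} = \frac{14404}{7109} \approx 2.0262$)
$A = \frac{1}{-329 + 6 \sqrt{3}}$ ($A = \frac{1}{-327 - \left(2 - \sqrt{2} \sqrt{54}\right)} = \frac{1}{-327 - \left(2 - \sqrt{2} \cdot 3 \sqrt{6}\right)} = \frac{1}{-327 - \left(2 - 6 \sqrt{3}\right)} = \frac{1}{-329 + 6 \sqrt{3}} \approx -0.0031387$)
$U + A = \frac{14404}{7109} - \left(\frac{329}{108133} + \frac{6 \sqrt{3}}{108133}\right) = \frac{1555208871}{768717497} - \frac{6 \sqrt{3}}{108133}$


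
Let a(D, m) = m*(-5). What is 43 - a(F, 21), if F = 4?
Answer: 148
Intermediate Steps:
a(D, m) = -5*m
43 - a(F, 21) = 43 - (-5)*21 = 43 - 1*(-105) = 43 + 105 = 148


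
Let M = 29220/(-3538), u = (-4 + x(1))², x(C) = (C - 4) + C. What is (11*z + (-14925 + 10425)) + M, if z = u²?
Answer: 17243754/1769 ≈ 9747.7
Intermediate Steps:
x(C) = -4 + 2*C (x(C) = (-4 + C) + C = -4 + 2*C)
u = 36 (u = (-4 + (-4 + 2*1))² = (-4 + (-4 + 2))² = (-4 - 2)² = (-6)² = 36)
M = -14610/1769 (M = 29220*(-1/3538) = -14610/1769 ≈ -8.2589)
z = 1296 (z = 36² = 1296)
(11*z + (-14925 + 10425)) + M = (11*1296 + (-14925 + 10425)) - 14610/1769 = (14256 - 4500) - 14610/1769 = 9756 - 14610/1769 = 17243754/1769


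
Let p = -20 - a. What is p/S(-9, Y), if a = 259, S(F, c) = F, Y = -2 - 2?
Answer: 31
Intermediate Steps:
Y = -4
p = -279 (p = -20 - 1*259 = -20 - 259 = -279)
p/S(-9, Y) = -279/(-9) = -279*(-⅑) = 31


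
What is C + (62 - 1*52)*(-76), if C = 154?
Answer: -606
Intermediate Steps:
C + (62 - 1*52)*(-76) = 154 + (62 - 1*52)*(-76) = 154 + (62 - 52)*(-76) = 154 + 10*(-76) = 154 - 760 = -606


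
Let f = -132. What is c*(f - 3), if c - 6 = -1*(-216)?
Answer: -29970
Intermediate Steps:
c = 222 (c = 6 - 1*(-216) = 6 + 216 = 222)
c*(f - 3) = 222*(-132 - 3) = 222*(-135) = -29970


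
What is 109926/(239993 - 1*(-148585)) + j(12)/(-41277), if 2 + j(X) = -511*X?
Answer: 1153492159/2673222351 ≈ 0.43150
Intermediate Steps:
j(X) = -2 - 511*X
109926/(239993 - 1*(-148585)) + j(12)/(-41277) = 109926/(239993 - 1*(-148585)) + (-2 - 511*12)/(-41277) = 109926/(239993 + 148585) + (-2 - 6132)*(-1/41277) = 109926/388578 - 6134*(-1/41277) = 109926*(1/388578) + 6134/41277 = 18321/64763 + 6134/41277 = 1153492159/2673222351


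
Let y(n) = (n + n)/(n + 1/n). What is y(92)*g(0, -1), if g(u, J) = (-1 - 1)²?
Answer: 67712/8465 ≈ 7.9991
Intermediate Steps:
g(u, J) = 4 (g(u, J) = (-2)² = 4)
y(n) = 2*n/(n + 1/n) (y(n) = (2*n)/(n + 1/n) = 2*n/(n + 1/n))
y(92)*g(0, -1) = (2*92²/(1 + 92²))*4 = (2*8464/(1 + 8464))*4 = (2*8464/8465)*4 = (2*8464*(1/8465))*4 = (16928/8465)*4 = 67712/8465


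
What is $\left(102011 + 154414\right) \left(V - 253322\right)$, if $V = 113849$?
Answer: $-35764364025$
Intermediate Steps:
$\left(102011 + 154414\right) \left(V - 253322\right) = \left(102011 + 154414\right) \left(113849 - 253322\right) = 256425 \left(-139473\right) = -35764364025$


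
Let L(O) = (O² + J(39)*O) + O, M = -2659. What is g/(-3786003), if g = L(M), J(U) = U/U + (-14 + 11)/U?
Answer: -10205242/5468671 ≈ -1.8661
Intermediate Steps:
J(U) = 1 - 3/U
L(O) = O² + 25*O/13 (L(O) = (O² + ((-3 + 39)/39)*O) + O = (O² + ((1/39)*36)*O) + O = (O² + 12*O/13) + O = O² + 25*O/13)
g = 91847178/13 (g = (1/13)*(-2659)*(25 + 13*(-2659)) = (1/13)*(-2659)*(25 - 34567) = (1/13)*(-2659)*(-34542) = 91847178/13 ≈ 7.0652e+6)
g/(-3786003) = (91847178/13)/(-3786003) = (91847178/13)*(-1/3786003) = -10205242/5468671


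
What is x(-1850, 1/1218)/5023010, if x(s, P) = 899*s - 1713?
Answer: -1664863/5023010 ≈ -0.33145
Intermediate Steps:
x(s, P) = -1713 + 899*s
x(-1850, 1/1218)/5023010 = (-1713 + 899*(-1850))/5023010 = (-1713 - 1663150)*(1/5023010) = -1664863*1/5023010 = -1664863/5023010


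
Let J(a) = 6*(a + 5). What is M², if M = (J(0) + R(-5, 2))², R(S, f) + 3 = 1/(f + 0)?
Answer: 9150625/16 ≈ 5.7191e+5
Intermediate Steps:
J(a) = 30 + 6*a (J(a) = 6*(5 + a) = 30 + 6*a)
R(S, f) = -3 + 1/f (R(S, f) = -3 + 1/(f + 0) = -3 + 1/f)
M = 3025/4 (M = ((30 + 6*0) + (-3 + 1/2))² = ((30 + 0) + (-3 + ½))² = (30 - 5/2)² = (55/2)² = 3025/4 ≈ 756.25)
M² = (3025/4)² = 9150625/16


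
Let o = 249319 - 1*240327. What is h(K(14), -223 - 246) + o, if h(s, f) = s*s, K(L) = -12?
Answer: 9136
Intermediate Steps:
o = 8992 (o = 249319 - 240327 = 8992)
h(s, f) = s²
h(K(14), -223 - 246) + o = (-12)² + 8992 = 144 + 8992 = 9136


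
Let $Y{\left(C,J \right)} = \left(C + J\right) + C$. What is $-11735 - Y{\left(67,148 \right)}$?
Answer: $-12017$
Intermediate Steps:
$Y{\left(C,J \right)} = J + 2 C$
$-11735 - Y{\left(67,148 \right)} = -11735 - \left(148 + 2 \cdot 67\right) = -11735 - \left(148 + 134\right) = -11735 - 282 = -12017$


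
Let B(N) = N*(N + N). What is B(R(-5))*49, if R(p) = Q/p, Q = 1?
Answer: 98/25 ≈ 3.9200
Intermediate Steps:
R(p) = 1/p
B(N) = 2*N² (B(N) = N*(2*N) = 2*N²)
B(R(-5))*49 = (2*(1/(-5))²)*49 = (2*(-⅕)²)*49 = (2*(1/25))*49 = (2/25)*49 = 98/25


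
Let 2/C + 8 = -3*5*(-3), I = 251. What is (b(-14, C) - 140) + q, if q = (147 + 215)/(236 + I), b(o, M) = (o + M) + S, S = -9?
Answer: -2922729/18019 ≈ -162.20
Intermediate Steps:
C = 2/37 (C = 2/(-8 - 3*5*(-3)) = 2/(-8 - 15*(-3)) = 2/(-8 + 45) = 2/37 ≈ 0.054054)
b(o, M) = -9 + M + o (b(o, M) = (o + M) - 9 = (M + o) - 9 = -9 + M + o)
q = 362/487 (q = (147 + 215)/(236 + 251) = 362/487 ≈ 0.74333)
(b(-14, C) - 140) + q = ((-9 + 2/37 - 14) - 140) + 362/487 = (-849/37 - 140) + 362/487 = -6029/37 + 362/487 = -2922729/18019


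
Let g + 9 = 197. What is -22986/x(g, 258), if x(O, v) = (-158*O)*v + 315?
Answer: 7662/2554439 ≈ 0.0029995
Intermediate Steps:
g = 188 (g = -9 + 197 = 188)
x(O, v) = 315 - 158*O*v (x(O, v) = -158*O*v + 315 = 315 - 158*O*v)
-22986/x(g, 258) = -22986/(315 - 158*188*258) = -22986/(315 - 7663632) = -22986/(-7663317) = -22986*(-1/7663317) = 7662/2554439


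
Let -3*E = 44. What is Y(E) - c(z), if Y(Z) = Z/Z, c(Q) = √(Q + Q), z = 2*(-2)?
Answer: 1 - 2*I*√2 ≈ 1.0 - 2.8284*I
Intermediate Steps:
z = -4
c(Q) = √2*√Q (c(Q) = √(2*Q) = √2*√Q)
E = -44/3 (E = -⅓*44 = -44/3 ≈ -14.667)
Y(Z) = 1
Y(E) - c(z) = 1 - √2*√(-4) = 1 - √2*2*I = 1 - 2*I*√2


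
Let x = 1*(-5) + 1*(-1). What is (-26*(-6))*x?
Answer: -936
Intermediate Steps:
x = -6 (x = -5 - 1 = -6)
(-26*(-6))*x = -26*(-6)*(-6) = 156*(-6) = -936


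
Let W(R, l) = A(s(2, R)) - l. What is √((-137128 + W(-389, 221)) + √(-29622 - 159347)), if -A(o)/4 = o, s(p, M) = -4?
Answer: √(-137333 + I*√188969) ≈ 0.5865 + 370.58*I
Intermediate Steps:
A(o) = -4*o
W(R, l) = 16 - l (W(R, l) = -4*(-4) - l = 16 - l)
√((-137128 + W(-389, 221)) + √(-29622 - 159347)) = √((-137128 + (16 - 1*221)) + √(-29622 - 159347)) = √((-137128 + (16 - 221)) + √(-188969)) = √((-137128 - 205) + I*√188969) = √(-137333 + I*√188969)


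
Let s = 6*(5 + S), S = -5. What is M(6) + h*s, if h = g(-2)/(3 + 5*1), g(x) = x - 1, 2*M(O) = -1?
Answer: -½ ≈ -0.50000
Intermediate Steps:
M(O) = -½ (M(O) = (½)*(-1) = -½)
g(x) = -1 + x
h = -3/8 (h = (-1 - 2)/(3 + 5*1) = -3/(3 + 5) = -3/8 ≈ -0.37500)
s = 0 (s = 6*(5 - 5) = 6*0 = 0)
M(6) + h*s = -½ - 3/8*0 = -½ + 0 = -½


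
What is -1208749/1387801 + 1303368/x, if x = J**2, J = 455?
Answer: 1558574152043/287309502025 ≈ 5.4247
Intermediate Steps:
x = 207025 (x = 455**2 = 207025)
-1208749/1387801 + 1303368/x = -1208749/1387801 + 1303368/207025 = 1558574152043/287309502025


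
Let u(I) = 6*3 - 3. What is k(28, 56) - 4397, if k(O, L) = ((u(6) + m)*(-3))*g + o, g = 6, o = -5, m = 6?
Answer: -4780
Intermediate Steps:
u(I) = 15 (u(I) = 18 - 3 = 15)
k(O, L) = -383 (k(O, L) = ((15 + 6)*(-3))*6 - 5 = (21*(-3))*6 - 5 = -63*6 - 5 = -378 - 5 = -383)
k(28, 56) - 4397 = -383 - 4397 = -4780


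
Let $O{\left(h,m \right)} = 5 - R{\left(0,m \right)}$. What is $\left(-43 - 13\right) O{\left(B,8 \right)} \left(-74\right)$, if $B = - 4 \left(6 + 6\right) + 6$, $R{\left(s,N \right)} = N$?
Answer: $-12432$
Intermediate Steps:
$B = -42$ ($B = \left(-4\right) 12 + 6 = -48 + 6 = -42$)
$O{\left(h,m \right)} = 5 - m$
$\left(-43 - 13\right) O{\left(B,8 \right)} \left(-74\right) = \left(-43 - 13\right) \left(5 - 8\right) \left(-74\right) = - 56 \left(5 - 8\right) \left(-74\right) = \left(-56\right) \left(-3\right) \left(-74\right) = 168 \left(-74\right) = -12432$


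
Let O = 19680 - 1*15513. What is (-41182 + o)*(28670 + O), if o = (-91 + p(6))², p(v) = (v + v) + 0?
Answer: -1147357617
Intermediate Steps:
p(v) = 2*v (p(v) = 2*v + 0 = 2*v)
o = 6241 (o = (-91 + 2*6)² = (-91 + 12)² = (-79)² = 6241)
O = 4167 (O = 19680 - 15513 = 4167)
(-41182 + o)*(28670 + O) = (-41182 + 6241)*(28670 + 4167) = -34941*32837 = -1147357617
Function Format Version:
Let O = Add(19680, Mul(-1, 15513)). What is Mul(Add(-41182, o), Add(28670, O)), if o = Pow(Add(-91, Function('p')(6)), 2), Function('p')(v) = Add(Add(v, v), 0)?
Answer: -1147357617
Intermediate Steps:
Function('p')(v) = Mul(2, v) (Function('p')(v) = Add(Mul(2, v), 0) = Mul(2, v))
o = 6241 (o = Pow(Add(-91, Mul(2, 6)), 2) = Pow(Add(-91, 12), 2) = Pow(-79, 2) = 6241)
O = 4167 (O = Add(19680, -15513) = 4167)
Mul(Add(-41182, o), Add(28670, O)) = Mul(Add(-41182, 6241), Add(28670, 4167)) = Mul(-34941, 32837) = -1147357617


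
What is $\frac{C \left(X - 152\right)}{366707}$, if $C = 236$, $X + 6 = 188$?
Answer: $\frac{7080}{366707} \approx 0.019307$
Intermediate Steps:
$X = 182$ ($X = -6 + 188 = 182$)
$\frac{C \left(X - 152\right)}{366707} = \frac{236 \left(182 - 152\right)}{366707} = 236 \cdot 30 \cdot \frac{1}{366707} = 7080 \cdot \frac{1}{366707} = \frac{7080}{366707}$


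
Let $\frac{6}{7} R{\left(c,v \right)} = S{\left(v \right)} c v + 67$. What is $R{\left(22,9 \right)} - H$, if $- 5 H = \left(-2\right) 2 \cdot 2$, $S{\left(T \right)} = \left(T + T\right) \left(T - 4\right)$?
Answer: $\frac{625997}{30} \approx 20867.0$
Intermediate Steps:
$S{\left(T \right)} = 2 T \left(-4 + T\right)$
$R{\left(c,v \right)} = \frac{469}{6} + \frac{7 c v^{2} \left(-4 + v\right)}{3}$ ($R{\left(c,v \right)} = \frac{7 \left(2 v \left(-4 + v\right) c v + 67\right)}{6} = \frac{7 \left(2 c v \left(-4 + v\right) v + 67\right)}{6} = \frac{7 \left(2 c v^{2} \left(-4 + v\right) + 67\right)}{6} = \frac{7 \left(67 + 2 c v^{2} \left(-4 + v\right)\right)}{6} = \frac{469}{6} + \frac{7 c v^{2} \left(-4 + v\right)}{3}$)
$H = \frac{8}{5}$ ($H = - \frac{\left(-2\right) 2 \cdot 2}{5} = - \frac{\left(-4\right) 2}{5} = \left(- \frac{1}{5}\right) \left(-8\right) = \frac{8}{5} \approx 1.6$)
$R{\left(22,9 \right)} - H = \left(\frac{469}{6} + \frac{7}{3} \cdot 22 \cdot 9^{2} \left(-4 + 9\right)\right) - \frac{8}{5} = \left(\frac{469}{6} + \frac{7}{3} \cdot 22 \cdot 81 \cdot 5\right) - \frac{8}{5} = \left(\frac{469}{6} + 20790\right) - \frac{8}{5} = \frac{125209}{6} - \frac{8}{5} = \frac{625997}{30}$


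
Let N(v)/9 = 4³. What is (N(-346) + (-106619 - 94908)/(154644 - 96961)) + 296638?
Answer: 17143993635/57683 ≈ 2.9721e+5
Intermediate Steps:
N(v) = 576 (N(v) = 9*4³ = 9*64 = 576)
(N(-346) + (-106619 - 94908)/(154644 - 96961)) + 296638 = (576 + (-106619 - 94908)/(154644 - 96961)) + 296638 = (576 - 201527/57683) + 296638 = 33023881/57683 + 296638 = 17143993635/57683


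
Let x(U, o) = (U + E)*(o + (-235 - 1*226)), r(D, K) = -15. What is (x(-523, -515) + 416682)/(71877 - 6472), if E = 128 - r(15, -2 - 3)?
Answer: 787562/65405 ≈ 12.041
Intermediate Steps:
E = 143 (E = 128 - 1*(-15) = 128 + 15 = 143)
x(U, o) = (-461 + o)*(143 + U) (x(U, o) = (U + 143)*(o + (-235 - 1*226)) = (143 + U)*(o + (-235 - 226)) = (143 + U)*(o - 461) = (143 + U)*(-461 + o) = (-461 + o)*(143 + U))
(x(-523, -515) + 416682)/(71877 - 6472) = ((-65923 - 461*(-523) + 143*(-515) - 523*(-515)) + 416682)/(71877 - 6472) = ((-65923 + 241103 - 73645 + 269345) + 416682)/65405 = (370880 + 416682)*(1/65405) = 787562*(1/65405) = 787562/65405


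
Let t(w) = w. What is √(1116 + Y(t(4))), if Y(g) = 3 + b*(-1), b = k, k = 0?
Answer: √1119 ≈ 33.451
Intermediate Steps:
b = 0
Y(g) = 3 (Y(g) = 3 + 0*(-1) = 3 + 0 = 3)
√(1116 + Y(t(4))) = √(1116 + 3) = √1119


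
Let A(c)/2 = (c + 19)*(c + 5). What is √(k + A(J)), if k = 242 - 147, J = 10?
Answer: √965 ≈ 31.064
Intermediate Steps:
k = 95
A(c) = 2*(5 + c)*(19 + c) (A(c) = 2*((c + 19)*(c + 5)) = 2*((19 + c)*(5 + c)) = 2*((5 + c)*(19 + c)) = 2*(5 + c)*(19 + c))
√(k + A(J)) = √(95 + (190 + 2*10² + 48*10)) = √(95 + (190 + 2*100 + 480)) = √(95 + (190 + 200 + 480)) = √(95 + 870) = √965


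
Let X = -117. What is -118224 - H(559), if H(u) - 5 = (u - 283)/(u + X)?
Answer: -26128747/221 ≈ -1.1823e+5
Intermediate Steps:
H(u) = 5 + (-283 + u)/(-117 + u) (H(u) = 5 + (u - 283)/(u - 117) = 5 + (-283 + u)/(-117 + u))
-118224 - H(559) = -118224 - 2*(-434 + 3*559)/(-117 + 559) = -118224 - 2*(-434 + 1677)/442 = -118224 - 2*1243/442 = -118224 - 1*1243/221 = -118224 - 1243/221 = -26128747/221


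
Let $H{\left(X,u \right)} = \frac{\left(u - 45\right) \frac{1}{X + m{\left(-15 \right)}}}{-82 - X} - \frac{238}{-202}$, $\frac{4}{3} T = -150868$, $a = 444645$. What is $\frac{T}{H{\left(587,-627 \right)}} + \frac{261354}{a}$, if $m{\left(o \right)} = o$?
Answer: $- \frac{54014475972900139}{563283252105} \approx -95892.0$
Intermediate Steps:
$T = -113151$ ($T = \frac{3}{4} \left(-150868\right) = -113151$)
$H{\left(X,u \right)} = \frac{119}{101} + \frac{-45 + u}{\left(-82 - X\right) \left(-15 + X\right)}$ ($H{\left(X,u \right)} = \frac{\left(u - 45\right) \frac{1}{X - 15}}{-82 - X} - \frac{238}{-202} = \frac{\left(-45 + u\right) \frac{1}{-15 + X}}{-82 - X} - - \frac{119}{101} = \frac{\frac{1}{-15 + X} \left(-45 + u\right)}{-82 - X} + \frac{119}{101} = \frac{-45 + u}{\left(-82 - X\right) \left(-15 + X\right)} + \frac{119}{101} = \frac{119}{101} + \frac{-45 + u}{\left(-82 - X\right) \left(-15 + X\right)}$)
$\frac{T}{H{\left(587,-627 \right)}} + \frac{261354}{a} = - \frac{113151}{\frac{1}{101} \frac{1}{-1230 + 587^{2} + 67 \cdot 587} \left(-141825 - -63327 + 119 \cdot 587^{2} + 7973 \cdot 587\right)} + \frac{261354}{444645} = - \frac{113151}{\frac{1}{101} \frac{1}{-1230 + 344569 + 39329} \left(-141825 + 63327 + 119 \cdot 344569 + 4680151\right)} + 261354 \cdot \frac{1}{444645} = - \frac{113151}{\frac{1}{101} \cdot \frac{1}{382668} \left(-141825 + 63327 + 41003711 + 4680151\right)} + \frac{87118}{148215} = - \frac{113151}{\frac{1}{101} \cdot \frac{1}{382668} \cdot 45605364} + \frac{87118}{148215} = - \frac{113151}{\frac{3800447}{3220789}} + \frac{87118}{148215} = \left(-113151\right) \frac{3220789}{3800447} + \frac{87118}{148215} = - \frac{364435496139}{3800447} + \frac{87118}{148215} = - \frac{54014475972900139}{563283252105}$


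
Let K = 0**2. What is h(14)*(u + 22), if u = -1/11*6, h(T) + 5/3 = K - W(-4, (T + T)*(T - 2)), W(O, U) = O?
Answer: 1652/33 ≈ 50.061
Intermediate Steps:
K = 0
h(T) = 7/3 (h(T) = -5/3 + (0 - 1*(-4)) = -5/3 + (0 + 4) = -5/3 + 4 = 7/3)
u = -6/11 (u = -1*1/11*6 = -1/11*6 = -6/11 ≈ -0.54545)
h(14)*(u + 22) = 7*(-6/11 + 22)/3 = (7/3)*(236/11) = 1652/33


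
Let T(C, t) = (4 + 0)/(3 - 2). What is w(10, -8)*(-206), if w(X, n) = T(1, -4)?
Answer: -824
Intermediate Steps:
T(C, t) = 4 (T(C, t) = 4/1 = 4*1 = 4)
w(X, n) = 4
w(10, -8)*(-206) = 4*(-206) = -824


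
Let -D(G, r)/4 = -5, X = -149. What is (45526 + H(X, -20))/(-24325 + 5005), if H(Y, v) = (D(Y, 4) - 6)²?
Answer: -22861/9660 ≈ -2.3666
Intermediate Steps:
D(G, r) = 20 (D(G, r) = -4*(-5) = 20)
H(Y, v) = 196 (H(Y, v) = (20 - 6)² = 14² = 196)
(45526 + H(X, -20))/(-24325 + 5005) = (45526 + 196)/(-24325 + 5005) = 45722/(-19320) = 45722*(-1/19320) = -22861/9660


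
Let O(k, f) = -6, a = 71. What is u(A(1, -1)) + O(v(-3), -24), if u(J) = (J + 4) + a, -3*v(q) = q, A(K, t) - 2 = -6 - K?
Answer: 64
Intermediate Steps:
A(K, t) = -4 - K (A(K, t) = 2 + (-6 - K) = -4 - K)
v(q) = -q/3
u(J) = 75 + J (u(J) = (J + 4) + 71 = (4 + J) + 71 = 75 + J)
u(A(1, -1)) + O(v(-3), -24) = (75 + (-4 - 1*1)) - 6 = (75 + (-4 - 1)) - 6 = (75 - 5) - 6 = 70 - 6 = 64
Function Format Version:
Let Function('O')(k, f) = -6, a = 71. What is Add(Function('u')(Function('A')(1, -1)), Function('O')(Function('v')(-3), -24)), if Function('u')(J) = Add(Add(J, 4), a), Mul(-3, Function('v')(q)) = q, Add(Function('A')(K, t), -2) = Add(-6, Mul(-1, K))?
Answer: 64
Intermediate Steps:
Function('A')(K, t) = Add(-4, Mul(-1, K)) (Function('A')(K, t) = Add(2, Add(-6, Mul(-1, K))) = Add(-4, Mul(-1, K)))
Function('v')(q) = Mul(Rational(-1, 3), q)
Function('u')(J) = Add(75, J) (Function('u')(J) = Add(Add(J, 4), 71) = Add(Add(4, J), 71) = Add(75, J))
Add(Function('u')(Function('A')(1, -1)), Function('O')(Function('v')(-3), -24)) = Add(Add(75, Add(-4, Mul(-1, 1))), -6) = Add(Add(75, Add(-4, -1)), -6) = Add(Add(75, -5), -6) = Add(70, -6) = 64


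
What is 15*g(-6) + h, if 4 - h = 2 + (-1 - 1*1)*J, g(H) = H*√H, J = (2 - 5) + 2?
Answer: -90*I*√6 ≈ -220.45*I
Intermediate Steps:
J = -1 (J = -3 + 2 = -1)
g(H) = H^(3/2)
h = 0 (h = 4 - (2 + (-1 - 1*1)*(-1)) = 4 - (2 + (-1 - 1)*(-1)) = 4 - (2 - 2*(-1)) = 4 - (2 + 2) = 4 - 1*4 = 4 - 4 = 0)
15*g(-6) + h = 15*(-6)^(3/2) + 0 = 15*(-6*I*√6) + 0 = -90*I*√6 + 0 = -90*I*√6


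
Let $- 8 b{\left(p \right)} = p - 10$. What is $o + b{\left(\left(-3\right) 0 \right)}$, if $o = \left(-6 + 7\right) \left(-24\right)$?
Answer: $- \frac{91}{4} \approx -22.75$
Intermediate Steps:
$o = -24$ ($o = 1 \left(-24\right) = -24$)
$b{\left(p \right)} = \frac{5}{4} - \frac{p}{8}$ ($b{\left(p \right)} = - \frac{p - 10}{8} = - \frac{-10 + p}{8} = \frac{5}{4} - \frac{p}{8}$)
$o + b{\left(\left(-3\right) 0 \right)} = -24 + \left(\frac{5}{4} - \frac{\left(-3\right) 0}{8}\right) = -24 + \left(\frac{5}{4} - 0\right) = -24 + \left(\frac{5}{4} + 0\right) = -24 + \frac{5}{4} = - \frac{91}{4}$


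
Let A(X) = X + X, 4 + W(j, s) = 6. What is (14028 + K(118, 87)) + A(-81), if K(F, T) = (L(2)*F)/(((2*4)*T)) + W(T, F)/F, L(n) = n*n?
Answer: 71177746/5133 ≈ 13867.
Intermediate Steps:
W(j, s) = 2 (W(j, s) = -4 + 6 = 2)
L(n) = n**2
A(X) = 2*X
K(F, T) = 2/F + F/(2*T) (K(F, T) = (2**2*F)/(((2*4)*T)) + 2/F = (4*F)/((8*T)) + 2/F = (4*F)*(1/(8*T)) + 2/F = F/(2*T) + 2/F = 2/F + F/(2*T))
(14028 + K(118, 87)) + A(-81) = (14028 + (2/118 + (1/2)*118/87)) + 2*(-81) = (14028 + (2*(1/118) + (1/2)*118*(1/87))) - 162 = (14028 + (1/59 + 59/87)) - 162 = (14028 + 3568/5133) - 162 = 72009292/5133 - 162 = 71177746/5133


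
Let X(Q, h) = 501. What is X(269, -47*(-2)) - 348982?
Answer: -348481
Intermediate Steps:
X(269, -47*(-2)) - 348982 = 501 - 348982 = -348481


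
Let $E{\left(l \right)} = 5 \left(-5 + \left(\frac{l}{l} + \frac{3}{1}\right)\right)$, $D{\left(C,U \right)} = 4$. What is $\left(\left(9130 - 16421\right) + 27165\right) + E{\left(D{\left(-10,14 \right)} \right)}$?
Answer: $19869$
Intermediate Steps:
$E{\left(l \right)} = -5$ ($E{\left(l \right)} = 5 \left(-5 + \left(1 + 3 \cdot 1\right)\right) = 5 \left(-5 + \left(1 + 3\right)\right) = 5 \left(-5 + 4\right) = 5 \left(-1\right) = -5$)
$\left(\left(9130 - 16421\right) + 27165\right) + E{\left(D{\left(-10,14 \right)} \right)} = \left(\left(9130 - 16421\right) + 27165\right) - 5 = \left(-7291 + 27165\right) - 5 = 19874 - 5 = 19869$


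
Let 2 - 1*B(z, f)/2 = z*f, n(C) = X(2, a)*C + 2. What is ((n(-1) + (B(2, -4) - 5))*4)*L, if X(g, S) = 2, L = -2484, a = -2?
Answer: -149040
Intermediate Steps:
n(C) = 2 + 2*C (n(C) = 2*C + 2 = 2 + 2*C)
B(z, f) = 4 - 2*f*z (B(z, f) = 4 - 2*z*f = 4 - 2*f*z)
((n(-1) + (B(2, -4) - 5))*4)*L = (((2 + 2*(-1)) + ((4 - 2*(-4)*2) - 5))*4)*(-2484) = (((2 - 2) + ((4 + 16) - 5))*4)*(-2484) = ((0 + (20 - 5))*4)*(-2484) = ((0 + 15)*4)*(-2484) = (15*4)*(-2484) = 60*(-2484) = -149040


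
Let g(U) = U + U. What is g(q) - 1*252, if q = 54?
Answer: -144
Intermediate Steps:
g(U) = 2*U
g(q) - 1*252 = 2*54 - 1*252 = 108 - 252 = -144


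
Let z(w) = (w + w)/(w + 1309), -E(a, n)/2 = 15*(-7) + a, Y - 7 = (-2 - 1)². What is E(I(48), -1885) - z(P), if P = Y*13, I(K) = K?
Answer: 172522/1517 ≈ 113.73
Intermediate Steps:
Y = 16 (Y = 7 + (-2 - 1)² = 7 + (-3)² = 7 + 9 = 16)
E(a, n) = 210 - 2*a (E(a, n) = -2*(15*(-7) + a) = -2*(-105 + a) = 210 - 2*a)
P = 208 (P = 16*13 = 208)
z(w) = 2*w/(1309 + w) (z(w) = (2*w)/(1309 + w) = 2*w/(1309 + w))
E(I(48), -1885) - z(P) = (210 - 2*48) - 2*208/(1309 + 208) = (210 - 96) - 2*208/1517 = 114 - 2*208/1517 = 114 - 1*416/1517 = 114 - 416/1517 = 172522/1517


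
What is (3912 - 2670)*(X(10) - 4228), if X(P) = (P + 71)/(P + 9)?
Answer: -99671742/19 ≈ -5.2459e+6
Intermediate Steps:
X(P) = (71 + P)/(9 + P)
(3912 - 2670)*(X(10) - 4228) = (3912 - 2670)*((71 + 10)/(9 + 10) - 4228) = 1242*(81/19 - 4228) = 1242*(-80251/19) = -99671742/19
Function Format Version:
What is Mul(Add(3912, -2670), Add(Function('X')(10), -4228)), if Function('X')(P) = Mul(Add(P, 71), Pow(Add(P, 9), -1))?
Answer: Rational(-99671742, 19) ≈ -5.2459e+6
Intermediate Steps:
Function('X')(P) = Mul(Pow(Add(9, P), -1), Add(71, P)) (Function('X')(P) = Mul(Add(71, P), Pow(Add(9, P), -1)) = Mul(Pow(Add(9, P), -1), Add(71, P)))
Mul(Add(3912, -2670), Add(Function('X')(10), -4228)) = Mul(Add(3912, -2670), Add(Mul(Pow(Add(9, 10), -1), Add(71, 10)), -4228)) = Mul(1242, Add(Mul(Pow(19, -1), 81), -4228)) = Mul(1242, Add(Mul(Rational(1, 19), 81), -4228)) = Mul(1242, Add(Rational(81, 19), -4228)) = Mul(1242, Rational(-80251, 19)) = Rational(-99671742, 19)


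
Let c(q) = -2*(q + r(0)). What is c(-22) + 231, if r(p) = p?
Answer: 275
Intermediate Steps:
c(q) = -2*q (c(q) = -2*(q + 0) = -2*q)
c(-22) + 231 = -2*(-22) + 231 = 44 + 231 = 275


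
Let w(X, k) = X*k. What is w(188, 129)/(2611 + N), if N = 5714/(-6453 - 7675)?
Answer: 171316128/18441247 ≈ 9.2898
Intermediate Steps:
N = -2857/7064 (N = 5714/(-14128) = 5714*(-1/14128) = -2857/7064 ≈ -0.40445)
w(188, 129)/(2611 + N) = (188*129)/(2611 - 2857/7064) = 24252/(18441247/7064) = 24252*(7064/18441247) = 171316128/18441247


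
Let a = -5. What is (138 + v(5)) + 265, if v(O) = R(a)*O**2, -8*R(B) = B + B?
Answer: 1737/4 ≈ 434.25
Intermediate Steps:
R(B) = -B/4 (R(B) = -(B + B)/8 = -B/4)
v(O) = 5*O**2/4 (v(O) = (-1/4*(-5))*O**2 = 5*O**2/4)
(138 + v(5)) + 265 = (138 + (5/4)*5**2) + 265 = (138 + (5/4)*25) + 265 = (138 + 125/4) + 265 = 677/4 + 265 = 1737/4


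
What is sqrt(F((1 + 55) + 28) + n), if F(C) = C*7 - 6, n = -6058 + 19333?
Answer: sqrt(13857) ≈ 117.72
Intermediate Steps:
n = 13275
F(C) = -6 + 7*C (F(C) = 7*C - 6 = -6 + 7*C)
sqrt(F((1 + 55) + 28) + n) = sqrt((-6 + 7*((1 + 55) + 28)) + 13275) = sqrt((-6 + 7*(56 + 28)) + 13275) = sqrt((-6 + 7*84) + 13275) = sqrt((-6 + 588) + 13275) = sqrt(582 + 13275) = sqrt(13857)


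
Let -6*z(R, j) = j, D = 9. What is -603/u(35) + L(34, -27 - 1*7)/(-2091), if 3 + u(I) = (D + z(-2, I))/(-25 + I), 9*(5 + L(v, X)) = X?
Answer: 680884139/3029859 ≈ 224.72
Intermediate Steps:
z(R, j) = -j/6
L(v, X) = -5 + X/9
u(I) = -3 + (9 - I/6)/(-25 + I)
-603/u(35) + L(34, -27 - 1*7)/(-2091) = -603*6*(-25 + 35)/(504 - 19*35) + (-5 + (-27 - 1*7)/9)/(-2091) = -603*60/(504 - 665) + (-5 + (-27 - 7)/9)*(-1/2091) = -603/((1/6)*(1/10)*(-161)) + (-5 + (1/9)*(-34))*(-1/2091) = -603/(-161/60) + (-5 - 34/9)*(-1/2091) = -603*(-60/161) - 79/9*(-1/2091) = 36180/161 + 79/18819 = 680884139/3029859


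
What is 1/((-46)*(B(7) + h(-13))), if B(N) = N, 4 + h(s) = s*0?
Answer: -1/138 ≈ -0.0072464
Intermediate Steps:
h(s) = -4 (h(s) = -4 + s*0 = -4 + 0 = -4)
1/((-46)*(B(7) + h(-13))) = 1/((-46)*(7 - 4)) = -1/46/3 = -1/46*⅓ = -1/138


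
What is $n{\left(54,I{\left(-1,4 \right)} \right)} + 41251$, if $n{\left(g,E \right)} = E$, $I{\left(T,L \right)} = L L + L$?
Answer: $41271$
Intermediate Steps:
$I{\left(T,L \right)} = L + L^{2}$ ($I{\left(T,L \right)} = L^{2} + L = L + L^{2}$)
$n{\left(54,I{\left(-1,4 \right)} \right)} + 41251 = 4 \left(1 + 4\right) + 41251 = 4 \cdot 5 + 41251 = 20 + 41251 = 41271$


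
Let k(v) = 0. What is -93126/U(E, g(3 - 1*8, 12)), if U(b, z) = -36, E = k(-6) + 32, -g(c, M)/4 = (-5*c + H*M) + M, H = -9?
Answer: 15521/6 ≈ 2586.8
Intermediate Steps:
g(c, M) = 20*c + 32*M (g(c, M) = -4*((-5*c - 9*M) + M) = -4*((-9*M - 5*c) + M) = -4*(-8*M - 5*c) = 20*c + 32*M)
E = 32 (E = 0 + 32 = 32)
-93126/U(E, g(3 - 1*8, 12)) = -93126/(-36) = -93126*(-1/36) = 15521/6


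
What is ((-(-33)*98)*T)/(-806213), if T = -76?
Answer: 245784/806213 ≈ 0.30486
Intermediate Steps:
((-(-33)*98)*T)/(-806213) = (-(-33)*98*(-76))/(-806213) = (-33*(-98)*(-76))*(-1/806213) = (3234*(-76))*(-1/806213) = -245784*(-1/806213) = 245784/806213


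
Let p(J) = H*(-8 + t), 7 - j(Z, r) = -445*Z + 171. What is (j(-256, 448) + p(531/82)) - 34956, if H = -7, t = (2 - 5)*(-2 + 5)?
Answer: -148921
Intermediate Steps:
t = -9 (t = -3*3 = -9)
j(Z, r) = -164 + 445*Z (j(Z, r) = 7 - (-445*Z + 171) = 7 - (171 - 445*Z) = 7 + (-171 + 445*Z) = -164 + 445*Z)
p(J) = 119 (p(J) = -7*(-8 - 9) = -7*(-17) = 119)
(j(-256, 448) + p(531/82)) - 34956 = ((-164 + 445*(-256)) + 119) - 34956 = ((-164 - 113920) + 119) - 34956 = (-114084 + 119) - 34956 = -113965 - 34956 = -148921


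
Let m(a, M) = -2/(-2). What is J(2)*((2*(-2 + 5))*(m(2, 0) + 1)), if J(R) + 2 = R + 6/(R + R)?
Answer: 18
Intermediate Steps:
m(a, M) = 1 (m(a, M) = -2*(-1/2) = 1)
J(R) = -2 + R + 3/R (J(R) = -2 + (R + 6/(R + R)) = -2 + (R + 6/(2*R)) = -2 + (R + (1/(2*R))*6) = -2 + (R + 3/R) = -2 + R + 3/R)
J(2)*((2*(-2 + 5))*(m(2, 0) + 1)) = (-2 + 2 + 3/2)*((2*(-2 + 5))*(1 + 1)) = (-2 + 2 + 3*(1/2))*((2*3)*2) = (-2 + 2 + 3/2)*(6*2) = (3/2)*12 = 18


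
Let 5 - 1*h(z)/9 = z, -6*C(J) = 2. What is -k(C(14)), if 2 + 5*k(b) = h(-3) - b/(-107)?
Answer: -22469/1605 ≈ -13.999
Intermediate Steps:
C(J) = -⅓ (C(J) = -⅙*2 = -⅓)
h(z) = 45 - 9*z
k(b) = 14 + b/535 (k(b) = -⅖ + ((45 - 9*(-3)) - b/(-107))/5 = -⅖ + ((45 + 27) - b*(-1)/107)/5 = -⅖ + (72 - (-1)*b/107)/5 = -⅖ + (72 + b/107)/5 = -⅖ + (72/5 + b/535) = 14 + b/535)
-k(C(14)) = -(14 + (1/535)*(-⅓)) = -(14 - 1/1605) = -1*22469/1605 = -22469/1605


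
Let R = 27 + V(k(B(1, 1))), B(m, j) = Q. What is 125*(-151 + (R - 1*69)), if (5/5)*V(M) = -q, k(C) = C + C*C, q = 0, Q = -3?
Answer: -24125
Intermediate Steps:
B(m, j) = -3
k(C) = C + C²
V(M) = 0 (V(M) = -1*0 = 0)
R = 27 (R = 27 + 0 = 27)
125*(-151 + (R - 1*69)) = 125*(-151 + (27 - 1*69)) = 125*(-151 + (27 - 69)) = 125*(-151 - 42) = 125*(-193) = -24125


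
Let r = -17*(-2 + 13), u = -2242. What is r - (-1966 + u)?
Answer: 4021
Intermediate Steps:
r = -187 (r = -17*11 = -187)
r - (-1966 + u) = -187 - (-1966 - 2242) = -187 - 1*(-4208) = -187 + 4208 = 4021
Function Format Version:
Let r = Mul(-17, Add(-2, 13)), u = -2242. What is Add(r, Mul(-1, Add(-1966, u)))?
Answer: 4021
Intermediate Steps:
r = -187 (r = Mul(-17, 11) = -187)
Add(r, Mul(-1, Add(-1966, u))) = Add(-187, Mul(-1, Add(-1966, -2242))) = Add(-187, Mul(-1, -4208)) = Add(-187, 4208) = 4021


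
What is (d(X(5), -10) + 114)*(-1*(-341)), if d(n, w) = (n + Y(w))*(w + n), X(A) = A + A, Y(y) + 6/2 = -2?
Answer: 38874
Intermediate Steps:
Y(y) = -5 (Y(y) = -3 - 2 = -5)
X(A) = 2*A
d(n, w) = (-5 + n)*(n + w) (d(n, w) = (n - 5)*(w + n) = (-5 + n)*(n + w))
(d(X(5), -10) + 114)*(-1*(-341)) = (((2*5)**2 - 10*5 - 5*(-10) + (2*5)*(-10)) + 114)*(-1*(-341)) = ((10**2 - 5*10 + 50 + 10*(-10)) + 114)*341 = ((100 - 50 + 50 - 100) + 114)*341 = (0 + 114)*341 = 114*341 = 38874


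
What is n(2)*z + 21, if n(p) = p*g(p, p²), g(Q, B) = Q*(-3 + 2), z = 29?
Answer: -95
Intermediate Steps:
g(Q, B) = -Q (g(Q, B) = Q*(-1) = -Q)
n(p) = -p² (n(p) = p*(-p) = -p²)
n(2)*z + 21 = -1*2²*29 + 21 = -1*4*29 + 21 = -4*29 + 21 = -116 + 21 = -95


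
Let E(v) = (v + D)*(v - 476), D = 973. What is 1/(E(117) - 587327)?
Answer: -1/978637 ≈ -1.0218e-6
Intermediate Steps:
E(v) = (-476 + v)*(973 + v) (E(v) = (v + 973)*(v - 476) = (973 + v)*(-476 + v) = (-476 + v)*(973 + v))
1/(E(117) - 587327) = 1/((-463148 + 117² + 497*117) - 587327) = 1/((-463148 + 13689 + 58149) - 587327) = 1/(-391310 - 587327) = 1/(-978637) = -1/978637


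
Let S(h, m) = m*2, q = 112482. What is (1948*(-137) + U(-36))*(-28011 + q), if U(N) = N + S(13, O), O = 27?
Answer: -22541762118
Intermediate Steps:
S(h, m) = 2*m
U(N) = 54 + N (U(N) = N + 2*27 = N + 54 = 54 + N)
(1948*(-137) + U(-36))*(-28011 + q) = (1948*(-137) + (54 - 36))*(-28011 + 112482) = (-266876 + 18)*84471 = -266858*84471 = -22541762118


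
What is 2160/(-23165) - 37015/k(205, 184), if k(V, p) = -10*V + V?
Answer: 832651/41697 ≈ 19.969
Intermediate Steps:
k(V, p) = -9*V
2160/(-23165) - 37015/k(205, 184) = 2160/(-23165) - 37015/((-9*205)) = 2160*(-1/23165) - 37015/(-1845) = -432/4633 - 37015*(-1/1845) = -432/4633 + 7403/369 = 832651/41697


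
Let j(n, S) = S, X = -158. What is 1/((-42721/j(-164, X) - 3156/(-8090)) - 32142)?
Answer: -639110/20369217851 ≈ -3.1376e-5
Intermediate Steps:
1/((-42721/j(-164, X) - 3156/(-8090)) - 32142) = 1/((-42721/(-158) - 3156/(-8090)) - 32142) = 1/((-42721*(-1/158) - 3156*(-1/8090)) - 32142) = 1/((42721/158 + 1578/4045) - 32142) = 1/(173055769/639110 - 32142) = 1/(-20369217851/639110) = -639110/20369217851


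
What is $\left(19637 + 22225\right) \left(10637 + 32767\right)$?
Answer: $1816978248$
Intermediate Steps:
$\left(19637 + 22225\right) \left(10637 + 32767\right) = 41862 \cdot 43404 = 1816978248$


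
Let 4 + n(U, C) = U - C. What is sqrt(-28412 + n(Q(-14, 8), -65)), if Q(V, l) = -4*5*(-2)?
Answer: I*sqrt(28311) ≈ 168.26*I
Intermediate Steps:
Q(V, l) = 40 (Q(V, l) = -20*(-2) = 40)
n(U, C) = -4 + U - C (n(U, C) = -4 + (U - C) = -4 + U - C)
sqrt(-28412 + n(Q(-14, 8), -65)) = sqrt(-28412 + (-4 + 40 - 1*(-65))) = sqrt(-28412 + (-4 + 40 + 65)) = sqrt(-28412 + 101) = sqrt(-28311) = I*sqrt(28311)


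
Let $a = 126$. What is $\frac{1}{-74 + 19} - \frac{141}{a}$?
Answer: $- \frac{2627}{2310} \approx -1.1372$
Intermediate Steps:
$\frac{1}{-74 + 19} - \frac{141}{a} = \frac{1}{-74 + 19} - \frac{141}{126} = \frac{1}{-55} - \frac{47}{42} = - \frac{1}{55} - \frac{47}{42} = - \frac{2627}{2310}$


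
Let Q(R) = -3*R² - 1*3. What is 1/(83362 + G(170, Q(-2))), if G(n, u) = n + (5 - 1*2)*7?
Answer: 1/83553 ≈ 1.1968e-5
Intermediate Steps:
Q(R) = -3 - 3*R² (Q(R) = -3*R² - 3 = -3 - 3*R²)
G(n, u) = 21 + n (G(n, u) = n + (5 - 2)*7 = n + 3*7 = n + 21 = 21 + n)
1/(83362 + G(170, Q(-2))) = 1/(83362 + (21 + 170)) = 1/(83362 + 191) = 1/83553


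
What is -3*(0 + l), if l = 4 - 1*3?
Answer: -3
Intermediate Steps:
l = 1 (l = 4 - 3 = 1)
-3*(0 + l) = -3*(0 + 1) = -3*1 = -3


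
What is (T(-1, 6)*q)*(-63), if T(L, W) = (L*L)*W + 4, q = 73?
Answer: -45990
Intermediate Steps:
T(L, W) = 4 + W*L**2 (T(L, W) = L**2*W + 4 = W*L**2 + 4 = 4 + W*L**2)
(T(-1, 6)*q)*(-63) = ((4 + 6*(-1)**2)*73)*(-63) = ((4 + 6*1)*73)*(-63) = ((4 + 6)*73)*(-63) = (10*73)*(-63) = 730*(-63) = -45990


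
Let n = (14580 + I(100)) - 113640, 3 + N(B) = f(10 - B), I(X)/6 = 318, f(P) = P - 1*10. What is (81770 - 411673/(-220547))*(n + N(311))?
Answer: -1757754462287158/220547 ≈ -7.9700e+9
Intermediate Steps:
f(P) = -10 + P (f(P) = P - 10 = -10 + P)
I(X) = 1908 (I(X) = 6*318 = 1908)
N(B) = -3 - B (N(B) = -3 + (-10 + (10 - B)) = -3 - B)
n = -97152 (n = (14580 + 1908) - 113640 = 16488 - 113640 = -97152)
(81770 - 411673/(-220547))*(n + N(311)) = (81770 - 411673/(-220547))*(-97152 + (-3 - 1*311)) = (81770 - 411673*(-1/220547))*(-97152 + (-3 - 311)) = (81770 + 411673/220547)*(-97152 - 314) = (18034539863/220547)*(-97466) = -1757754462287158/220547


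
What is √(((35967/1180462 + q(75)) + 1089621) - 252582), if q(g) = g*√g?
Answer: √(1166405965081109070 + 522558950041500*√3)/1180462 ≈ 915.25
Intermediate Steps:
q(g) = g^(3/2)
√(((35967/1180462 + q(75)) + 1089621) - 252582) = √(((35967/1180462 + 75^(3/2)) + 1089621) - 252582) = √(((35967*(1/1180462) + 375*√3) + 1089621) - 252582) = √(((35967/1180462 + 375*√3) + 1089621) - 252582) = √((1286256220869/1180462 + 375*√3) - 252582) = √(988092767985/1180462 + 375*√3)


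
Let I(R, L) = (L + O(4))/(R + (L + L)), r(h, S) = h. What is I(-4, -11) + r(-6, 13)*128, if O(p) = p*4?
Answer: -19973/26 ≈ -768.19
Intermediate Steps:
O(p) = 4*p
I(R, L) = (16 + L)/(R + 2*L) (I(R, L) = (L + 4*4)/(R + (L + L)) = (L + 16)/(R + 2*L) = (16 + L)/(R + 2*L))
I(-4, -11) + r(-6, 13)*128 = (16 - 11)/(-4 + 2*(-11)) - 6*128 = 5/(-4 - 22) - 768 = 5/(-26) - 768 = -1/26*5 - 768 = -5/26 - 768 = -19973/26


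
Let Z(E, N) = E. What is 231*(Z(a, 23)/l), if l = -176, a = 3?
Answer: -63/16 ≈ -3.9375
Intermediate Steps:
231*(Z(a, 23)/l) = 231*(3/(-176)) = 231*(3*(-1/176)) = 231*(-3/176) = -63/16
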